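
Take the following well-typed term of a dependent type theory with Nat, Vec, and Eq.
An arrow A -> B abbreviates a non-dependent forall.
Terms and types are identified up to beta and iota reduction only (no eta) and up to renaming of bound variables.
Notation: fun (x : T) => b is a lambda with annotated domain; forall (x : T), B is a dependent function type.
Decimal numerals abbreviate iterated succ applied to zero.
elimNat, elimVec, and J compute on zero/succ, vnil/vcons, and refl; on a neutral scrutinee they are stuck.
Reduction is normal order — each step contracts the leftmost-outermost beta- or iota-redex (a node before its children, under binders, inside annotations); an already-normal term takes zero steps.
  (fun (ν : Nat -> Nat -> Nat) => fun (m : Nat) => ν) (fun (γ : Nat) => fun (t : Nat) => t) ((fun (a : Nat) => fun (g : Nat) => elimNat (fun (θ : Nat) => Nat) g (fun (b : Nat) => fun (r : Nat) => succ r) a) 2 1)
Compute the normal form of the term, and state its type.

resulting normal form:
  fun (ν : Nat) => fun (m : Nat) => m
inferred type:
  Nat -> Nat -> Nat
observation: 2 normal-order steps normalize the term, beginning with a beta-redex.


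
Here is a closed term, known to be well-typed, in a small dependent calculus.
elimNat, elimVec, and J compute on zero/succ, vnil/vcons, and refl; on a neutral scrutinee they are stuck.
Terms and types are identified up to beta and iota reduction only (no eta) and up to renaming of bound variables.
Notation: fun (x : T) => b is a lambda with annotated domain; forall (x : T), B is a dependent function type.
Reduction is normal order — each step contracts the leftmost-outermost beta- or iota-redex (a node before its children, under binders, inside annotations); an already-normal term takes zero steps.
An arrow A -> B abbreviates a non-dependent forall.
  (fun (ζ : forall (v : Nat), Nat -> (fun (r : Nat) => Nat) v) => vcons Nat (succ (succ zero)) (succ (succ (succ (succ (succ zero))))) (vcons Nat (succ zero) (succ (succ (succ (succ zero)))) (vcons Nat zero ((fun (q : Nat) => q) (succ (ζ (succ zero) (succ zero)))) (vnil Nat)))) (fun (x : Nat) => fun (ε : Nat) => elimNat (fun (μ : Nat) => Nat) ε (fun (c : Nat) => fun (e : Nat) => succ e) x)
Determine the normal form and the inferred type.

normal form:
  vcons Nat (succ (succ zero)) (succ (succ (succ (succ (succ zero))))) (vcons Nat (succ zero) (succ (succ (succ (succ zero)))) (vcons Nat zero (succ (succ (succ zero))) (vnil Nat)))
inferred type:
  Vec Nat (succ (succ (succ zero)))


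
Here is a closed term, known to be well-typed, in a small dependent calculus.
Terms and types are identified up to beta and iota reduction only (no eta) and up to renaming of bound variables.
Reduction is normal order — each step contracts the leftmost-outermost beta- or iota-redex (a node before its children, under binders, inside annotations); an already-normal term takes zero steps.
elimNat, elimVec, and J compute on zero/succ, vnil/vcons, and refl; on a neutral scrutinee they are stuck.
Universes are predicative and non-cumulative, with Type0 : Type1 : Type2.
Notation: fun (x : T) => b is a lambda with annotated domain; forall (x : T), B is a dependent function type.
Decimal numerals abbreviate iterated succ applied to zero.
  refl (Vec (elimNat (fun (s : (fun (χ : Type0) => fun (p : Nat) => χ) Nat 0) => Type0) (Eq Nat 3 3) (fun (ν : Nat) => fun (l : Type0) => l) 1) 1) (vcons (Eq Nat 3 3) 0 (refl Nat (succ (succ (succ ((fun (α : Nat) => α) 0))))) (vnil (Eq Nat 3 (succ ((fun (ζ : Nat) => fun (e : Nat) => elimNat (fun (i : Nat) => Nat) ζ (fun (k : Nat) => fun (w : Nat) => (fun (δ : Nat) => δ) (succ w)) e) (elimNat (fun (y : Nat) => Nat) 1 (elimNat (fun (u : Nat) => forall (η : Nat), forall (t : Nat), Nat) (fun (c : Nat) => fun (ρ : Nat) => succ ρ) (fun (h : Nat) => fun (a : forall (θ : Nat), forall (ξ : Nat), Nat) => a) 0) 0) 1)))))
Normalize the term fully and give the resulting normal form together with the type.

normal form:
  refl (Vec (Eq Nat 3 3) 1) (vcons (Eq Nat 3 3) 0 (refl Nat 3) (vnil (Eq Nat 3 3)))
type:
  Eq (Vec (Eq Nat 3 3) 1) (vcons (Eq Nat 3 3) 0 (refl Nat 3) (vnil (Eq Nat 3 3))) (vcons (Eq Nat 3 3) 0 (refl Nat 3) (vnil (Eq Nat 3 3)))


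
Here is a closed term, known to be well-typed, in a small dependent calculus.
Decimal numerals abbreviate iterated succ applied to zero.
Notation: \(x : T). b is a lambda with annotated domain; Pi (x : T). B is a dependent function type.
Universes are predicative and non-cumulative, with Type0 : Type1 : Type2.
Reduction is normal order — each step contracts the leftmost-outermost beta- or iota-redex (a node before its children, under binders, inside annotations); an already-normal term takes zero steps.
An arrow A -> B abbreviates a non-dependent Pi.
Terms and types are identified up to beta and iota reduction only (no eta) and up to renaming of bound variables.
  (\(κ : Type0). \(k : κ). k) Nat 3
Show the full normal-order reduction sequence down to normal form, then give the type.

normal-order reduction sequence:
  (\(κ : Type0). \(k : κ). k) Nat 3
  ~> (\(κ : Nat). κ) 3
  ~> 3
the term's type:
  Nat


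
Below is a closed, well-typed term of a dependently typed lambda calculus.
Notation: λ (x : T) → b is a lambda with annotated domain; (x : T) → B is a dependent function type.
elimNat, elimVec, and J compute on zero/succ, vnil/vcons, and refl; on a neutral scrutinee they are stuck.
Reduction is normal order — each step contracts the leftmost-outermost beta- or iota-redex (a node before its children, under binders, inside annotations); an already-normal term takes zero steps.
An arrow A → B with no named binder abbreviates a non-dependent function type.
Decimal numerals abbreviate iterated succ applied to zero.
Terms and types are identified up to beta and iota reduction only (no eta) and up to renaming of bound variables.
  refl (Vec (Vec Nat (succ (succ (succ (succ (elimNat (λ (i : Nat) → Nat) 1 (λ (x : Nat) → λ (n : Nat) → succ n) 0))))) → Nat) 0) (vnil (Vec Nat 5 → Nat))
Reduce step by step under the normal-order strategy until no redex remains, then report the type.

normal-order reduction sequence:
  refl (Vec (Vec Nat (succ (succ (succ (succ (elimNat (λ (i : Nat) → Nat) 1 (λ (x : Nat) → λ (n : Nat) → succ n) 0))))) → Nat) 0) (vnil (Vec Nat 5 → Nat))
  ~> refl (Vec (Vec Nat 5 → Nat) 0) (vnil (Vec Nat 5 → Nat))
type:
  Eq (Vec (Vec Nat 5 → Nat) 0) (vnil (Vec Nat 5 → Nat)) (vnil (Vec Nat 5 → Nat))


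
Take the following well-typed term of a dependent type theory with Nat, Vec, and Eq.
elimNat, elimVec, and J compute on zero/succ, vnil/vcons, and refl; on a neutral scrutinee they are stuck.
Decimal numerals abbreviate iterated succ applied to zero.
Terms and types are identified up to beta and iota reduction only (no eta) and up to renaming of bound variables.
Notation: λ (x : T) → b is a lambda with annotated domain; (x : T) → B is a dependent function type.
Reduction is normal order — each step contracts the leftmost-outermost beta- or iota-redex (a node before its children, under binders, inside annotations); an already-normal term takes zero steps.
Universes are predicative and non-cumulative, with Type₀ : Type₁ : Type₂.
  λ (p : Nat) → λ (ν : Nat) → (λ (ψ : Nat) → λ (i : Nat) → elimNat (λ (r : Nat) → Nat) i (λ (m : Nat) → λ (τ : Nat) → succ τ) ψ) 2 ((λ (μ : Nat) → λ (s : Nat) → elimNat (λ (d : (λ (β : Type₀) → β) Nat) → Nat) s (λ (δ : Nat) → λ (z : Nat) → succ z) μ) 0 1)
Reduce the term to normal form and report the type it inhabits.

reduced normal form:
  λ (p : Nat) → λ (ν : Nat) → 3
inferred type:
  (p : Nat) → (ν : Nat) → Nat


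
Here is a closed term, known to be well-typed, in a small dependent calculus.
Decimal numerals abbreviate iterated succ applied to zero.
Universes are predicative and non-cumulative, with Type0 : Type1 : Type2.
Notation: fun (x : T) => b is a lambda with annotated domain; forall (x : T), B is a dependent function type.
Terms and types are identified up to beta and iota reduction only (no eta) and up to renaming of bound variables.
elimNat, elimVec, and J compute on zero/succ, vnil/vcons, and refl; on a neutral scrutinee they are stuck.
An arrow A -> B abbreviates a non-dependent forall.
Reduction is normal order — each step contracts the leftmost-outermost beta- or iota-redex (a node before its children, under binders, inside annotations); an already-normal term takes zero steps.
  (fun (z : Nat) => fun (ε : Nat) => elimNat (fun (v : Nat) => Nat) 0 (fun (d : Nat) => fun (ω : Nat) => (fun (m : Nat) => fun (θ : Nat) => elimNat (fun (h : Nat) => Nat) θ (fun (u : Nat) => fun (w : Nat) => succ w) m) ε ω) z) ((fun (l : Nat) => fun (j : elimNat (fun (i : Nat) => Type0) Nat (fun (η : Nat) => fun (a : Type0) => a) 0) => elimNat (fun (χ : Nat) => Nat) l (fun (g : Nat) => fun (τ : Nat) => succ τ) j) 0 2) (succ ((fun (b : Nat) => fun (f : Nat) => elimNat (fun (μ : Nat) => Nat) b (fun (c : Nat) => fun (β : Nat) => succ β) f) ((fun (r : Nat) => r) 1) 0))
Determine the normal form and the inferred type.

reduced normal form:
  4
type:
  Nat
observation: normalization takes exactly 31 steps under the normal-order strategy.


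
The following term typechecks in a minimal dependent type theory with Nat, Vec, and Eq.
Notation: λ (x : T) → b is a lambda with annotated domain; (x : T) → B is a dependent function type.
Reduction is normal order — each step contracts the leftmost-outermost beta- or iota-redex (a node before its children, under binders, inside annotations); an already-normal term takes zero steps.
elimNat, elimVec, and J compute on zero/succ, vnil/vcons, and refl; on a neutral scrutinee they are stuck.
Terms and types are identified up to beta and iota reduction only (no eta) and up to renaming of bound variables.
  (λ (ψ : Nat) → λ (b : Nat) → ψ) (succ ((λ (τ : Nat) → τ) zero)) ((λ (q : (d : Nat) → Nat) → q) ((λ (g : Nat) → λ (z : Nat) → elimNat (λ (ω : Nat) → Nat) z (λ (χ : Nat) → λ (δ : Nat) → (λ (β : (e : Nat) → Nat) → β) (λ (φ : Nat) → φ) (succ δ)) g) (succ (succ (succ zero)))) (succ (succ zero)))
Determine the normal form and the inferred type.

resulting normal form:
  succ zero
inferred type:
  Nat


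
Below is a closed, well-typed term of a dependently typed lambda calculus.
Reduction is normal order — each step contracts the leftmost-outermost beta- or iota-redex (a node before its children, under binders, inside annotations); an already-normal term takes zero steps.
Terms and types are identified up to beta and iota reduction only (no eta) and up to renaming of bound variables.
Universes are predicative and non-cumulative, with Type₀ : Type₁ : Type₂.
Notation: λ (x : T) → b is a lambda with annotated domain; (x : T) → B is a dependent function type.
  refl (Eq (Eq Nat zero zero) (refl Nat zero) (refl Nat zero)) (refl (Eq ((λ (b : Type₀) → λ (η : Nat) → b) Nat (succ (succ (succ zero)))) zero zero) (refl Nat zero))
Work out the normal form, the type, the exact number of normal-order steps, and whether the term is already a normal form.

reduced normal form:
  refl (Eq (Eq Nat zero zero) (refl Nat zero) (refl Nat zero)) (refl (Eq Nat zero zero) (refl Nat zero))
type:
  Eq (Eq (Eq Nat zero zero) (refl Nat zero) (refl Nat zero)) (refl (Eq Nat zero zero) (refl Nat zero)) (refl (Eq Nat zero zero) (refl Nat zero))
reduction steps (normal order): 2
started in normal form: no
first contracted redex: a beta-redex


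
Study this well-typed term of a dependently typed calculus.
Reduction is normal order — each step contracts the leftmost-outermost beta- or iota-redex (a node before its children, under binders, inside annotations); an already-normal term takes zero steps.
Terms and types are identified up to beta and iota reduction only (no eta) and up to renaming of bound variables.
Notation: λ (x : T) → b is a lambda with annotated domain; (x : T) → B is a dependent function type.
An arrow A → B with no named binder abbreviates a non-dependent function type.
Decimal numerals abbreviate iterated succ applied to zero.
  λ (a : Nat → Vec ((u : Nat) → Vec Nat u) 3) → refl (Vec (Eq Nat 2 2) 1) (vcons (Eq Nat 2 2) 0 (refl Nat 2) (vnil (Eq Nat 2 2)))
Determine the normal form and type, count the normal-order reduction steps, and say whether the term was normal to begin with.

resulting normal form:
  λ (a : Nat → Vec ((u : Nat) → Vec Nat u) 3) → refl (Vec (Eq Nat 2 2) 1) (vcons (Eq Nat 2 2) 0 (refl Nat 2) (vnil (Eq Nat 2 2)))
the term's type:
  (Nat → Vec ((a : Nat) → Vec Nat a) 3) → Eq (Vec (Eq Nat 2 2) 1) (vcons (Eq Nat 2 2) 0 (refl Nat 2) (vnil (Eq Nat 2 2))) (vcons (Eq Nat 2 2) 0 (refl Nat 2) (vnil (Eq Nat 2 2)))
reduction steps (normal order): 0
started in normal form: yes


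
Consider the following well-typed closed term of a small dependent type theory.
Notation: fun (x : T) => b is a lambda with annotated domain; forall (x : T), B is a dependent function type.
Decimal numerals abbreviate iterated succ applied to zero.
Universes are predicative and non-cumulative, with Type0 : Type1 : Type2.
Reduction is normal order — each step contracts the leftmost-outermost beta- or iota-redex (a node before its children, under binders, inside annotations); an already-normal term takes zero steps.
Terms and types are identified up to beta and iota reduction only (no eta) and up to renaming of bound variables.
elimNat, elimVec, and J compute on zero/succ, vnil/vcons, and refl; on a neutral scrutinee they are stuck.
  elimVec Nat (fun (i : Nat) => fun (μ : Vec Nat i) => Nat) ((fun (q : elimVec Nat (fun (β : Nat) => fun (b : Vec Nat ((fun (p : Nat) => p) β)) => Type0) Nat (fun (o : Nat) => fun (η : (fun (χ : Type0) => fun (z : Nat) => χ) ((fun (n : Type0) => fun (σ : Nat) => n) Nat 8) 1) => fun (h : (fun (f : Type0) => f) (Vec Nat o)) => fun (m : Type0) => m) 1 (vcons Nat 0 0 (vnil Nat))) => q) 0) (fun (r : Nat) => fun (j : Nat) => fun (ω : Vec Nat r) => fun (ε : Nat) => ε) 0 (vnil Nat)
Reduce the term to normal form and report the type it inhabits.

reduced normal form:
  0
type:
  Nat
observation: the first redex contracted is an elimVec iota-redex; the normal form is reached in 2 normal-order steps.


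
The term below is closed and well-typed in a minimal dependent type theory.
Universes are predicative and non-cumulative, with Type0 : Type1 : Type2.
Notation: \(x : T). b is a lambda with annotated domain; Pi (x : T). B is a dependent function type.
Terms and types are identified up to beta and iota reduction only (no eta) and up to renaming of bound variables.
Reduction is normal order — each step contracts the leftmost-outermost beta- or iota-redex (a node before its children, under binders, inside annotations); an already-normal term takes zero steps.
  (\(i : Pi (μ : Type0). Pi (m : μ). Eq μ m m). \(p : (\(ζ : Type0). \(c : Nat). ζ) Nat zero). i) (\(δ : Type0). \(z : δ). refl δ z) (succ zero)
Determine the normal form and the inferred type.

resulting normal form:
  \(i : Type0). \(μ : i). refl i μ
inferred type:
  Pi (i : Type0). Pi (μ : i). Eq i μ μ
observation: contracting a beta-redex first, the term normalizes in 2 steps.


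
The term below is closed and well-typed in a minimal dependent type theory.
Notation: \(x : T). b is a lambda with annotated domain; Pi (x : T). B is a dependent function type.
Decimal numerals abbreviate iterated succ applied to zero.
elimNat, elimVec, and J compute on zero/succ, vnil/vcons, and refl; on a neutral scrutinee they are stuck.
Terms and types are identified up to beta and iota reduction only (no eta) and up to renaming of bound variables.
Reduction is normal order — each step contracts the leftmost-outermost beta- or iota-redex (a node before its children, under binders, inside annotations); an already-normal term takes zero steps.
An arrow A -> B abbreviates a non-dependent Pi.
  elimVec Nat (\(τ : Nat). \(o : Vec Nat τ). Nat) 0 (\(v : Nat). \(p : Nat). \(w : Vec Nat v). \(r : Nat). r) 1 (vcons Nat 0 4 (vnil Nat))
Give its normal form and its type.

normal form:
  0
type:
  Nat


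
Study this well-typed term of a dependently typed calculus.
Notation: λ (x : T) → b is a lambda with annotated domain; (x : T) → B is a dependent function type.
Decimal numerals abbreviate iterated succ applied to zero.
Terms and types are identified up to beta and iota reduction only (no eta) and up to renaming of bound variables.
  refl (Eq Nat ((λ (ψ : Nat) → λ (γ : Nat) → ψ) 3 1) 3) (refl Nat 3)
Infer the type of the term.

the term's type:
  Eq (Eq Nat 3 3) (refl Nat 3) (refl Nat 3)


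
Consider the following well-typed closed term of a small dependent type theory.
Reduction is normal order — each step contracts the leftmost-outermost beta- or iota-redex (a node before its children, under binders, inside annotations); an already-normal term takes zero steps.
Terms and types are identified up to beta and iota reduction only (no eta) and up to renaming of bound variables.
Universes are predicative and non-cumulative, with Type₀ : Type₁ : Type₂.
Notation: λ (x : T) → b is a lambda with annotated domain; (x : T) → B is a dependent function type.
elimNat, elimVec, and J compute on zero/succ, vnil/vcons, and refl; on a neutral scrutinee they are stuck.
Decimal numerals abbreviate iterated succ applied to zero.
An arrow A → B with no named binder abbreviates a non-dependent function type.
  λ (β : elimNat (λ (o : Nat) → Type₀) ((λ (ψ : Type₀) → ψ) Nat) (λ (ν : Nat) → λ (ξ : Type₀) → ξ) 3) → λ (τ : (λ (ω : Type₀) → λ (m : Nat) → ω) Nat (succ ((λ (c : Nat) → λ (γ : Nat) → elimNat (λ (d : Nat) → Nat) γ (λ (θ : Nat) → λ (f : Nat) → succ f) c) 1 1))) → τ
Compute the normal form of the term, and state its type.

reduced normal form:
  λ (β : Nat) → λ (o : Nat) → o
type:
  Nat → Nat → Nat


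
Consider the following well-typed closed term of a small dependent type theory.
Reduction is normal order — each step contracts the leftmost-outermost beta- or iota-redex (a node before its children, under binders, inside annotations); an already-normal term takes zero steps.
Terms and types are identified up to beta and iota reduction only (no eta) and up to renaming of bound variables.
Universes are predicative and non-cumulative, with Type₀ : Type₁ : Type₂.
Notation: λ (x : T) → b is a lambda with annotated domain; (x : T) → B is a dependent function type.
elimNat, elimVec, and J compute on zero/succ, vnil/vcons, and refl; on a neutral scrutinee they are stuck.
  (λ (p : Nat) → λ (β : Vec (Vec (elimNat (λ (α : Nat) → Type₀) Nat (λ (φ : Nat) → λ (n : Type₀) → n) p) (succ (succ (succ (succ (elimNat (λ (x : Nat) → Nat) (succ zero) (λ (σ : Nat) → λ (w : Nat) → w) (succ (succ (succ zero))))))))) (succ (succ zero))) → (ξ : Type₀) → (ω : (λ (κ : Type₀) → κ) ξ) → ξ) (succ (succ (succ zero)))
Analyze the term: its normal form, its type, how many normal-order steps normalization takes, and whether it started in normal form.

resulting normal form:
  λ (p : Vec (Vec Nat (succ (succ (succ (succ (succ zero)))))) (succ (succ zero))) → (β : Type₀) → (α : β) → β
inferred type:
  (p : Vec (Vec Nat (succ (succ (succ (succ (succ zero)))))) (succ (succ zero))) → Type₁
steps to reach normal form (normal order): 22
term was already normal: no
first redex: a beta-redex


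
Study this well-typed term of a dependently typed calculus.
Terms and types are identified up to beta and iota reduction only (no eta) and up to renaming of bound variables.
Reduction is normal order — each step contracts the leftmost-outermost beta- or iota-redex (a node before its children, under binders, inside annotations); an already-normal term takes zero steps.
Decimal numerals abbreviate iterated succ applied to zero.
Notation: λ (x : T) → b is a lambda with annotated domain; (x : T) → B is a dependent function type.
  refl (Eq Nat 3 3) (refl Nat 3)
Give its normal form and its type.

reduced normal form:
  refl (Eq Nat 3 3) (refl Nat 3)
inferred type:
  Eq (Eq Nat 3 3) (refl Nat 3) (refl Nat 3)


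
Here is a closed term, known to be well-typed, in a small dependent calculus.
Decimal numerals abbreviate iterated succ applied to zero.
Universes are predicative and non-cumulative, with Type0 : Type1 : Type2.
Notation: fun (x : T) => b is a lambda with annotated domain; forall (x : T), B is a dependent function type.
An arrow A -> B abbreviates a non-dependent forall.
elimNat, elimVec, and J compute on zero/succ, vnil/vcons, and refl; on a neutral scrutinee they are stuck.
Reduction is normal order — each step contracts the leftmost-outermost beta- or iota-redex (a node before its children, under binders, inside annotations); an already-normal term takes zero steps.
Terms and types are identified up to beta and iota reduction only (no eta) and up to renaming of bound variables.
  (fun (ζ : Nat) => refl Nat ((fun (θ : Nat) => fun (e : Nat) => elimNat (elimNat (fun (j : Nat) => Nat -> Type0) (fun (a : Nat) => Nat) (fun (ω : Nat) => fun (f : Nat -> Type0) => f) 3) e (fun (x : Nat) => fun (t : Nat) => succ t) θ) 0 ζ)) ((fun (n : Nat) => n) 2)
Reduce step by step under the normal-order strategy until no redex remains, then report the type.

normal-order reduction sequence:
  (fun (ζ : Nat) => refl Nat ((fun (θ : Nat) => fun (e : Nat) => elimNat (elimNat (fun (j : Nat) => Nat -> Type0) (fun (a : Nat) => Nat) (fun (ω : Nat) => fun (f : Nat -> Type0) => f) 3) e (fun (x : Nat) => fun (t : Nat) => succ t) θ) 0 ζ)) ((fun (n : Nat) => n) 2)
  ~> refl Nat ((fun (ζ : Nat) => fun (θ : Nat) => elimNat (elimNat (fun (e : Nat) => Nat -> Type0) (fun (j : Nat) => Nat) (fun (a : Nat) => fun (ω : Nat -> Type0) => ω) 3) θ (fun (f : Nat) => fun (x : Nat) => succ x) ζ) 0 ((fun (t : Nat) => t) 2))
  ~> refl Nat ((fun (ζ : Nat) => elimNat (elimNat (fun (θ : Nat) => Nat -> Type0) (fun (e : Nat) => Nat) (fun (j : Nat) => fun (a : Nat -> Type0) => a) 3) ζ (fun (ω : Nat) => fun (f : Nat) => succ f) 0) ((fun (x : Nat) => x) 2))
  ~> refl Nat (elimNat (elimNat (fun (ζ : Nat) => Nat -> Type0) (fun (θ : Nat) => Nat) (fun (e : Nat) => fun (j : Nat -> Type0) => j) 3) ((fun (a : Nat) => a) 2) (fun (ω : Nat) => fun (f : Nat) => succ f) 0)
  ~> refl Nat ((fun (ζ : Nat) => ζ) 2)
  ~> refl Nat 2
type:
  Eq Nat 2 2


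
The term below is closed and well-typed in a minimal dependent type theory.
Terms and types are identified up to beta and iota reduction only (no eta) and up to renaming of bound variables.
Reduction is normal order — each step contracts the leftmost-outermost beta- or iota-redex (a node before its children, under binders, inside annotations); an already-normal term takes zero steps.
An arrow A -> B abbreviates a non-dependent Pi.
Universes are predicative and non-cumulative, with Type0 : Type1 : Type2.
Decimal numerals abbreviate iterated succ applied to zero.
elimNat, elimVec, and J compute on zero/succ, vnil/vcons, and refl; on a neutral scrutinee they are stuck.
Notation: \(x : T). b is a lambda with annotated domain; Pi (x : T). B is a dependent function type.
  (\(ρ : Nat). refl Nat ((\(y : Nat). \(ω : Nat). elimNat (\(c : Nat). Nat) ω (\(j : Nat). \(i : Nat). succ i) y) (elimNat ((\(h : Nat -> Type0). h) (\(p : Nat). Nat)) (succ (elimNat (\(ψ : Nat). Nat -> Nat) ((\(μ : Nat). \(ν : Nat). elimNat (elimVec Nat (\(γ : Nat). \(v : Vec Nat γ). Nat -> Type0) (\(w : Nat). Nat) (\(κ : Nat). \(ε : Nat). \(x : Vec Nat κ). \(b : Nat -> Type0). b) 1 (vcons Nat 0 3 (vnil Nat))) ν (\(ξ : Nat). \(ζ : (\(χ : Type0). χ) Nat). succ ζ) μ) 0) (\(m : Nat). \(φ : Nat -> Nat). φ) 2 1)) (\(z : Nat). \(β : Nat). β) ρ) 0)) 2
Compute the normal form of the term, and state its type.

normal form:
  refl Nat 2
the term's type:
  Eq Nat 2 2
observation: the leftmost-outermost redex is a beta-redex, and normalization takes 27 steps.


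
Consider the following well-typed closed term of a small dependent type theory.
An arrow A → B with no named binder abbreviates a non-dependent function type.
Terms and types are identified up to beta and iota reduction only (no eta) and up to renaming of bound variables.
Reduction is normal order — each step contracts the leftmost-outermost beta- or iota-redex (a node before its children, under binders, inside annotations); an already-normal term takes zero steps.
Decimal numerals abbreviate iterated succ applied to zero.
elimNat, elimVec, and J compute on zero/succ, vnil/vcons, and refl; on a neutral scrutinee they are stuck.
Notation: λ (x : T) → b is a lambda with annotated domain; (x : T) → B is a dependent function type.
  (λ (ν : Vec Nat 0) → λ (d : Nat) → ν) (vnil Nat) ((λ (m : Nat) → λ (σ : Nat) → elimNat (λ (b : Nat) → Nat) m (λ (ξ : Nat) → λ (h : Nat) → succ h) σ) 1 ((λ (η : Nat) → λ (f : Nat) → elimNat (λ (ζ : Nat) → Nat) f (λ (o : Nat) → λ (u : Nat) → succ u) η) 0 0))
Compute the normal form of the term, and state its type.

resulting normal form:
  vnil Nat
type:
  Vec Nat 0


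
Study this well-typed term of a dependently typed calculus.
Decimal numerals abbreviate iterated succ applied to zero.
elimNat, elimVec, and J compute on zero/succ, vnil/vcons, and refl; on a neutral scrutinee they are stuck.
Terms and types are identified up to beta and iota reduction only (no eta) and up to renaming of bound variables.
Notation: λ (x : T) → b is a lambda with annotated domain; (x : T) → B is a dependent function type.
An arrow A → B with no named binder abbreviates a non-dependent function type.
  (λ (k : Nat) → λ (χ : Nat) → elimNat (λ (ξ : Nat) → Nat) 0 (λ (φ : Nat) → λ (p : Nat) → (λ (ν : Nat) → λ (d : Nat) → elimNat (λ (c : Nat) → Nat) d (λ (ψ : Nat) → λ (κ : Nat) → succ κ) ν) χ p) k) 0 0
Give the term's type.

inferred type:
  Nat


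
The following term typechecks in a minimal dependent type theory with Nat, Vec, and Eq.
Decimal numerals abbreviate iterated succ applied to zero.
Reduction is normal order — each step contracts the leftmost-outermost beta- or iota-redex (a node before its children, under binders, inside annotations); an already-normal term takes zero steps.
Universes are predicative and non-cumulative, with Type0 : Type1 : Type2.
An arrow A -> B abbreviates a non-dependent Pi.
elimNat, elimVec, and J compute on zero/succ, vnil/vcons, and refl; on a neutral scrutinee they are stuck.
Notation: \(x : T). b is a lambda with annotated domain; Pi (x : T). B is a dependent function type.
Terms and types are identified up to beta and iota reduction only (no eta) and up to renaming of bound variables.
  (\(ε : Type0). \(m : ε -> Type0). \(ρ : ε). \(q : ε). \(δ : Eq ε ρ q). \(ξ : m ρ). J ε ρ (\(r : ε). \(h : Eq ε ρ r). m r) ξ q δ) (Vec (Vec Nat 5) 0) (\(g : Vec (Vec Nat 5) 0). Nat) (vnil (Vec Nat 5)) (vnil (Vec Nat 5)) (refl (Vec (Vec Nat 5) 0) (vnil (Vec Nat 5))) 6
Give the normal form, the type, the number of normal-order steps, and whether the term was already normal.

normal form:
  6
inferred type:
  Nat
steps to reach normal form (normal order): 7
started in normal form: no
first redex: a beta-redex


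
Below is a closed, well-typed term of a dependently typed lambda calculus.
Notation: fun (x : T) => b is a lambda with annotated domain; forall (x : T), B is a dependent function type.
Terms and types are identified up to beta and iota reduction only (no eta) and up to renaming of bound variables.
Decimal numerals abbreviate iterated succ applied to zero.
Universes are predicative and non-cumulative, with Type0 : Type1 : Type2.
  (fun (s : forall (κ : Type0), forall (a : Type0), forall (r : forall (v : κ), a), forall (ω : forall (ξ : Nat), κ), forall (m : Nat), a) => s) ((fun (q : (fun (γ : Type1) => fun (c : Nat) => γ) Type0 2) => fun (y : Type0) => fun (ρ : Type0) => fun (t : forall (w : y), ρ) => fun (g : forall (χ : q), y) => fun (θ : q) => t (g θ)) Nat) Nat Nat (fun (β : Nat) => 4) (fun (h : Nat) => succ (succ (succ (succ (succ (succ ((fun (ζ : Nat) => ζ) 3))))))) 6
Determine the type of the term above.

the term's type:
  Nat


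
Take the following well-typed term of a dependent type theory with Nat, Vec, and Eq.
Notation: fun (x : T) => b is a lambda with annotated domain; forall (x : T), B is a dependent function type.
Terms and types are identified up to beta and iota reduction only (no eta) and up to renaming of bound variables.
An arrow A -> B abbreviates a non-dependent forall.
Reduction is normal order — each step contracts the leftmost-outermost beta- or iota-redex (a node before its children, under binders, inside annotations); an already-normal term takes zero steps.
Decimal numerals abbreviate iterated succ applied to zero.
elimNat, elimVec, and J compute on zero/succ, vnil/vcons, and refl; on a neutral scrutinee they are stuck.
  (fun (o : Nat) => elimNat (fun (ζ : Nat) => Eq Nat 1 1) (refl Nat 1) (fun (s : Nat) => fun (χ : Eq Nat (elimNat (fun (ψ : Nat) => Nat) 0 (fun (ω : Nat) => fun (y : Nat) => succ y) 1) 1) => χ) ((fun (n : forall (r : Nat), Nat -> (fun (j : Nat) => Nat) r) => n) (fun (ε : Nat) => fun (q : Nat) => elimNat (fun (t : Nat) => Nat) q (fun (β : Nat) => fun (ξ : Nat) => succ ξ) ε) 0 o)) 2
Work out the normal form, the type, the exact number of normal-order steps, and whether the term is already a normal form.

normal form:
  refl Nat 1
type:
  Eq Nat 1 1
normal-order step count: 16
term was already normal: no
first redex: a beta-redex


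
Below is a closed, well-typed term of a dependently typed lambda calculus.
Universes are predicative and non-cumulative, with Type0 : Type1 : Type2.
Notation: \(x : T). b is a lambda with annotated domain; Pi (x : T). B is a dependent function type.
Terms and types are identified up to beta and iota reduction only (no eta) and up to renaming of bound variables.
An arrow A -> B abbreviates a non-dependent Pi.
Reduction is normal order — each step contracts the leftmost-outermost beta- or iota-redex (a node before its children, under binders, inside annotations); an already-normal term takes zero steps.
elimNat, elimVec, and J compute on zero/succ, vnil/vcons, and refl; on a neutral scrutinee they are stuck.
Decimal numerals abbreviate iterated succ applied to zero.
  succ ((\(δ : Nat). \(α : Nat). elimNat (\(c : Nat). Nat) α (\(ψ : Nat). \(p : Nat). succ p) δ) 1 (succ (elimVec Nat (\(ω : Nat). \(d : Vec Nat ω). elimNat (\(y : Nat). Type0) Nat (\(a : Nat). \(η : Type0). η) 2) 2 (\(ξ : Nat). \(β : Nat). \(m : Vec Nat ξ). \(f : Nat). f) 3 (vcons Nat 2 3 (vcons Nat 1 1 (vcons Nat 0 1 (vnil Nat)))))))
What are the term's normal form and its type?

resulting normal form:
  5
inferred type:
  Nat
observation: the term reaches its normal form after 22 normal-order steps.


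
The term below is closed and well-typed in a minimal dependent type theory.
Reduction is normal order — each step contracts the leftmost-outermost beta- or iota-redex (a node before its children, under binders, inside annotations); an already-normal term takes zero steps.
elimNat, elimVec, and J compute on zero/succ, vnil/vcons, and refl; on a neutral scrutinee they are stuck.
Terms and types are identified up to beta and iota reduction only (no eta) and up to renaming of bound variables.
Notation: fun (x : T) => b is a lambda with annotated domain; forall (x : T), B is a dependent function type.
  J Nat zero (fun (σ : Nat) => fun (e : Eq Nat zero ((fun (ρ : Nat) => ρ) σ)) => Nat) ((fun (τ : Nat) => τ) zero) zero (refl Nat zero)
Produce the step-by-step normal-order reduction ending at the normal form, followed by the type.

normal-order reduction:
  J Nat zero (fun (σ : Nat) => fun (e : Eq Nat zero ((fun (ρ : Nat) => ρ) σ)) => Nat) ((fun (τ : Nat) => τ) zero) zero (refl Nat zero)
  ~> (fun (σ : Nat) => σ) zero
  ~> zero
the term's type:
  Nat


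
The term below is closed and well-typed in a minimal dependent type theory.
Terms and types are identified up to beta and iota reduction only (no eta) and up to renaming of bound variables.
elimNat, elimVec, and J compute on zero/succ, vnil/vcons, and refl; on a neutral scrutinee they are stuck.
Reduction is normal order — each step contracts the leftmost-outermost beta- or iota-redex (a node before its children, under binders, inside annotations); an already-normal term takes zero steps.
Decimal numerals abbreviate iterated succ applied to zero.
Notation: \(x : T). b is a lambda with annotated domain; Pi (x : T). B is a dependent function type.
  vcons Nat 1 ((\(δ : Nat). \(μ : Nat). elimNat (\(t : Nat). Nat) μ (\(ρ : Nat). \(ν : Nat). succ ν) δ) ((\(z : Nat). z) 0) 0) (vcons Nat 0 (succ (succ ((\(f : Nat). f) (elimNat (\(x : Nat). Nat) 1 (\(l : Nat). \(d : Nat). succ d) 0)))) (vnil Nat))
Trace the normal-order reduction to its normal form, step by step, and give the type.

normal-order reduction sequence:
  vcons Nat 1 ((\(δ : Nat). \(μ : Nat). elimNat (\(t : Nat). Nat) μ (\(ρ : Nat). \(ν : Nat). succ ν) δ) ((\(z : Nat). z) 0) 0) (vcons Nat 0 (succ (succ ((\(f : Nat). f) (elimNat (\(x : Nat). Nat) 1 (\(l : Nat). \(d : Nat). succ d) 0)))) (vnil Nat))
  ~> vcons Nat 1 ((\(δ : Nat). elimNat (\(μ : Nat). Nat) δ (\(t : Nat). \(ρ : Nat). succ ρ) ((\(ν : Nat). ν) 0)) 0) (vcons Nat 0 (succ (succ ((\(z : Nat). z) (elimNat (\(f : Nat). Nat) 1 (\(x : Nat). \(l : Nat). succ l) 0)))) (vnil Nat))
  ~> vcons Nat 1 (elimNat (\(δ : Nat). Nat) 0 (\(μ : Nat). \(t : Nat). succ t) ((\(ρ : Nat). ρ) 0)) (vcons Nat 0 (succ (succ ((\(ν : Nat). ν) (elimNat (\(z : Nat). Nat) 1 (\(f : Nat). \(x : Nat). succ x) 0)))) (vnil Nat))
  ~> vcons Nat 1 (elimNat (\(δ : Nat). Nat) 0 (\(μ : Nat). \(t : Nat). succ t) 0) (vcons Nat 0 (succ (succ ((\(ρ : Nat). ρ) (elimNat (\(ν : Nat). Nat) 1 (\(z : Nat). \(f : Nat). succ f) 0)))) (vnil Nat))
  ~> vcons Nat 1 0 (vcons Nat 0 (succ (succ ((\(δ : Nat). δ) (elimNat (\(μ : Nat). Nat) 1 (\(t : Nat). \(ρ : Nat). succ ρ) 0)))) (vnil Nat))
  ~> vcons Nat 1 0 (vcons Nat 0 (succ (succ (elimNat (\(δ : Nat). Nat) 1 (\(μ : Nat). \(t : Nat). succ t) 0))) (vnil Nat))
  ~> vcons Nat 1 0 (vcons Nat 0 3 (vnil Nat))
inferred type:
  Vec Nat 2


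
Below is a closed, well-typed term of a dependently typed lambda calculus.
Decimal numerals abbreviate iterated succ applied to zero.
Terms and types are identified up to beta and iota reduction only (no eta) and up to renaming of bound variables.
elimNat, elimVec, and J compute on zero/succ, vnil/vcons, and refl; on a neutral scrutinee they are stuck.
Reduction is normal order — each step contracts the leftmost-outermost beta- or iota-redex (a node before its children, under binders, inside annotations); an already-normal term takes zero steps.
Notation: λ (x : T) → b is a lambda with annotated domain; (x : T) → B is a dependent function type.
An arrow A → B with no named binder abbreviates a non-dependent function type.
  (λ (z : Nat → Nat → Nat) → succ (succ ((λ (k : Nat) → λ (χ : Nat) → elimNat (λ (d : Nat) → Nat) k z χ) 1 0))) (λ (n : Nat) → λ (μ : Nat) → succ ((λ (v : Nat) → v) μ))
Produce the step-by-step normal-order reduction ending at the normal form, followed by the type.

normal-order reduction sequence:
  (λ (z : Nat → Nat → Nat) → succ (succ ((λ (k : Nat) → λ (χ : Nat) → elimNat (λ (d : Nat) → Nat) k z χ) 1 0))) (λ (n : Nat) → λ (μ : Nat) → succ ((λ (v : Nat) → v) μ))
  ~> succ (succ ((λ (z : Nat) → λ (k : Nat) → elimNat (λ (χ : Nat) → Nat) z (λ (d : Nat) → λ (n : Nat) → succ ((λ (μ : Nat) → μ) n)) k) 1 0))
  ~> succ (succ ((λ (z : Nat) → elimNat (λ (k : Nat) → Nat) 1 (λ (χ : Nat) → λ (d : Nat) → succ ((λ (n : Nat) → n) d)) z) 0))
  ~> succ (succ (elimNat (λ (z : Nat) → Nat) 1 (λ (k : Nat) → λ (χ : Nat) → succ ((λ (d : Nat) → d) χ)) 0))
  ~> 3
type:
  Nat


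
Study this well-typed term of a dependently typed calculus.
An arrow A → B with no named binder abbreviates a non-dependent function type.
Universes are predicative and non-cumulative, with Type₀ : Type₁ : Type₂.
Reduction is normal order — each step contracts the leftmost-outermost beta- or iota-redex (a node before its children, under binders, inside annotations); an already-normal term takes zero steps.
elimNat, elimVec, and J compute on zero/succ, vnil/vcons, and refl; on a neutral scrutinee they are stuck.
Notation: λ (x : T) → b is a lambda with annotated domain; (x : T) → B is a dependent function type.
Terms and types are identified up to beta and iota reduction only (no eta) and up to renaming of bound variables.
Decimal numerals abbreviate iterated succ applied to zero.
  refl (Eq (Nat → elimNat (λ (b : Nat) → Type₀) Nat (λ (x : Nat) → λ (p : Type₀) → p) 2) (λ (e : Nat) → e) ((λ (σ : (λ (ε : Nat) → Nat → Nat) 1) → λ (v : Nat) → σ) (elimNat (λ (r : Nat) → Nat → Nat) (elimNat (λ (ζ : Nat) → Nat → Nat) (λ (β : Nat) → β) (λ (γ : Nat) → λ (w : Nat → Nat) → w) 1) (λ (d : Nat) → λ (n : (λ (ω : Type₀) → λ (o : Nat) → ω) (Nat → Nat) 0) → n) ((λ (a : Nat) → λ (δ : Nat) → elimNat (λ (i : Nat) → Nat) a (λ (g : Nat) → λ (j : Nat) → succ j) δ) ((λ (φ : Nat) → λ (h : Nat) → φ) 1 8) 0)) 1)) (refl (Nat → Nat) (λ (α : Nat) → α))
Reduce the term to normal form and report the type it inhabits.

reduced normal form:
  refl (Eq (Nat → Nat) (λ (b : Nat) → b) (λ (x : Nat) → x)) (refl (Nat → Nat) (λ (p : Nat) → p))
the term's type:
  Eq (Eq (Nat → Nat) (λ (b : Nat) → b) (λ (x : Nat) → x)) (refl (Nat → Nat) (λ (p : Nat) → p)) (refl (Nat → Nat) (λ (e : Nat) → e))
observation: 24 normal-order steps normalize the term, beginning with an elimNat iota-redex.


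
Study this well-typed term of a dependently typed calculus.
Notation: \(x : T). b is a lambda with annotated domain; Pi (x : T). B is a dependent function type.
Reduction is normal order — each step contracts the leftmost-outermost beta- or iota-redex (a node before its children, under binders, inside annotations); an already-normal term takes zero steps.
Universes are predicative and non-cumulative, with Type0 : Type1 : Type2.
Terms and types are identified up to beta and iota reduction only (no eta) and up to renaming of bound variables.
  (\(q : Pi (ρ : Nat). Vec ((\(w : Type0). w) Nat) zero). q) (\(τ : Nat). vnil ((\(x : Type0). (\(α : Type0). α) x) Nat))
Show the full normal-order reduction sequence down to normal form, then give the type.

normal-order reduction sequence:
  (\(q : Pi (ρ : Nat). Vec ((\(w : Type0). w) Nat) zero). q) (\(τ : Nat). vnil ((\(x : Type0). (\(α : Type0). α) x) Nat))
  ~> \(q : Nat). vnil ((\(ρ : Type0). (\(w : Type0). w) ρ) Nat)
  ~> \(q : Nat). vnil ((\(ρ : Type0). ρ) Nat)
  ~> \(q : Nat). vnil Nat
the term's type:
  Pi (q : Nat). Vec Nat zero


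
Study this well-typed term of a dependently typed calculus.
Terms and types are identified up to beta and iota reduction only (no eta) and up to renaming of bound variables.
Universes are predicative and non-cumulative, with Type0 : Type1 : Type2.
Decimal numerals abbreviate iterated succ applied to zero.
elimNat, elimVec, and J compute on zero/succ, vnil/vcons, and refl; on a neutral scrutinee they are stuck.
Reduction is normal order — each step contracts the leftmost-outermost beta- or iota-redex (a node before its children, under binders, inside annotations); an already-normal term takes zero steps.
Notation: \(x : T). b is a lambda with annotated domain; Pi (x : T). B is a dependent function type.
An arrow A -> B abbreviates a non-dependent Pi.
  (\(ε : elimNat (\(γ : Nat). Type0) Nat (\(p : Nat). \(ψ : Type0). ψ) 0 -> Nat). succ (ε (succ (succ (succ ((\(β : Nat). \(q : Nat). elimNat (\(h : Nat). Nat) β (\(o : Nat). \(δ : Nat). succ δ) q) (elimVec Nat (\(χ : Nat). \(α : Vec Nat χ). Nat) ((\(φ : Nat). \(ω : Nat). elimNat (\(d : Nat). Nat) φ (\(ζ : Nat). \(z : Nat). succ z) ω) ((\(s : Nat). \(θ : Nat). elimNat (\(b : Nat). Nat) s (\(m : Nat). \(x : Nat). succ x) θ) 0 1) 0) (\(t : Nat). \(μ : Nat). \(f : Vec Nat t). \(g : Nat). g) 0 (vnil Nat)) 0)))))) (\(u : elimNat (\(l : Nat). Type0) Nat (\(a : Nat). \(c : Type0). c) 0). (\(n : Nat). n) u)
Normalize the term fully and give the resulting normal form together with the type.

normal form:
  5
type:
  Nat
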